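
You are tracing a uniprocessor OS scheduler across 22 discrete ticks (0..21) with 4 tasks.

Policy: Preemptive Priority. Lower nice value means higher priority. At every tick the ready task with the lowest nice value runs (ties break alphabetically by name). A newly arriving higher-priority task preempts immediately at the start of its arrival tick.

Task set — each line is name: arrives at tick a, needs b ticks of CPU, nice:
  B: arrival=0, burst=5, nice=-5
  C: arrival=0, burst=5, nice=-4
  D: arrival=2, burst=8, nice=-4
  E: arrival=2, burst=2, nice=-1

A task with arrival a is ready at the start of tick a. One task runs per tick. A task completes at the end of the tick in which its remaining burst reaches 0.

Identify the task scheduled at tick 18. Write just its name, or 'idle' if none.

t=0: ready={B,C} → run B
t=1: ready={B,C} → run B
t=2: ready={B,C,D,E} → run B
t=3: ready={B,C,D,E} → run B
t=4: ready={B,C,D,E} → run B
t=5: ready={C,D,E} → run C
t=6: ready={C,D,E} → run C
t=7: ready={C,D,E} → run C
t=8: ready={C,D,E} → run C
t=9: ready={C,D,E} → run C
t=10: ready={D,E} → run D
t=11: ready={D,E} → run D
t=12: ready={D,E} → run D
t=13: ready={D,E} → run D
t=14: ready={D,E} → run D
t=15: ready={D,E} → run D
t=16: ready={D,E} → run D
t=17: ready={D,E} → run D
t=18: ready={E} → run E
t=19: ready={E} → run E
t=20: (idle)
t=21: (idle)

running at tick 18 = E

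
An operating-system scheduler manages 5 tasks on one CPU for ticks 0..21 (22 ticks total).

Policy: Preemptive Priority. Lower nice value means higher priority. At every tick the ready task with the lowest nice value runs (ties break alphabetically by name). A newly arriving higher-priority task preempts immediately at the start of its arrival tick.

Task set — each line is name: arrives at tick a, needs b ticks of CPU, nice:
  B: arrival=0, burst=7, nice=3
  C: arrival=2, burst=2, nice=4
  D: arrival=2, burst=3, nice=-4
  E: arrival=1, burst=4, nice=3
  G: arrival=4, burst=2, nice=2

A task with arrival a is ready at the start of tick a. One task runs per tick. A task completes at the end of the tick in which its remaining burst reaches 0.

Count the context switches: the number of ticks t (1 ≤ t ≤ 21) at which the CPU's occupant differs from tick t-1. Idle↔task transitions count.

t=0: ready={B} → run B
t=1: ready={B,E} → run B
t=2: ready={B,C,D,E} → run D
t=3: ready={B,C,D,E} → run D
t=4: ready={B,C,D,E,G} → run D
t=5: ready={B,C,E,G} → run G
t=6: ready={B,C,E,G} → run G
t=7: ready={B,C,E} → run B
t=8: ready={B,C,E} → run B
t=9: ready={B,C,E} → run B
t=10: ready={B,C,E} → run B
t=11: ready={B,C,E} → run B
t=12: ready={C,E} → run E
t=13: ready={C,E} → run E
t=14: ready={C,E} → run E
t=15: ready={C,E} → run E
t=16: ready={C} → run C
t=17: ready={C} → run C
t=18: (idle)
t=19: (idle)
t=20: (idle)
t=21: (idle)

context switches = 6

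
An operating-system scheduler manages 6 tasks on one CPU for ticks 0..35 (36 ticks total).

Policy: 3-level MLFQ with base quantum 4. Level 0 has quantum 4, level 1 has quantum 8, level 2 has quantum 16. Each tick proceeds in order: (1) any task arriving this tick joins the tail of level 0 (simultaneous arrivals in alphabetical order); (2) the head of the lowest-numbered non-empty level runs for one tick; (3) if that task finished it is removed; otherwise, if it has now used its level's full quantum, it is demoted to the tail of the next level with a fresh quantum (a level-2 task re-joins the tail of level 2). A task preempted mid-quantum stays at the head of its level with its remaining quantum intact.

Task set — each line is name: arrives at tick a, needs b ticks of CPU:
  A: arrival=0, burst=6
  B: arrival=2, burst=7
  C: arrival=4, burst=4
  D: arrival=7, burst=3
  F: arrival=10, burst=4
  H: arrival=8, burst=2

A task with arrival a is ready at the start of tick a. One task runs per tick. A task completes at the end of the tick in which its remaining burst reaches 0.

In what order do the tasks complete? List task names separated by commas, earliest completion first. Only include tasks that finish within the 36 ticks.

t=0: L0/L1/L2 = A/-/- → run A
t=1: L0/L1/L2 = A/-/- → run A
t=2: L0/L1/L2 = AB/-/- → run A
t=3: L0/L1/L2 = AB/-/- → run A
t=4: L0/L1/L2 = BC/A/- → run B
t=5: L0/L1/L2 = BC/A/- → run B
t=6: L0/L1/L2 = BC/A/- → run B
t=7: L0/L1/L2 = BCD/A/- → run B
t=8: L0/L1/L2 = CDH/AB/- → run C
t=9: L0/L1/L2 = CDH/AB/- → run C
t=10: L0/L1/L2 = CDHF/AB/- → run C
t=11: L0/L1/L2 = CDHF/AB/- → run C
t=12: L0/L1/L2 = DHF/AB/- → run D
t=13: L0/L1/L2 = DHF/AB/- → run D
t=14: L0/L1/L2 = DHF/AB/- → run D
t=15: L0/L1/L2 = HF/AB/- → run H
t=16: L0/L1/L2 = HF/AB/- → run H
t=17: L0/L1/L2 = F/AB/- → run F
t=18: L0/L1/L2 = F/AB/- → run F
t=19: L0/L1/L2 = F/AB/- → run F
t=20: L0/L1/L2 = F/AB/- → run F
t=21: L0/L1/L2 = -/AB/- → run A
t=22: L0/L1/L2 = -/AB/- → run A
t=23: L0/L1/L2 = -/B/- → run B
t=24: L0/L1/L2 = -/B/- → run B
t=25: L0/L1/L2 = -/B/- → run B
t=26: (idle)
t=27: (idle)
t=28: (idle)
t=29: (idle)
t=30: (idle)
t=31: (idle)
t=32: (idle)
t=33: (idle)
t=34: (idle)
t=35: (idle)

completion order = C, D, H, F, A, B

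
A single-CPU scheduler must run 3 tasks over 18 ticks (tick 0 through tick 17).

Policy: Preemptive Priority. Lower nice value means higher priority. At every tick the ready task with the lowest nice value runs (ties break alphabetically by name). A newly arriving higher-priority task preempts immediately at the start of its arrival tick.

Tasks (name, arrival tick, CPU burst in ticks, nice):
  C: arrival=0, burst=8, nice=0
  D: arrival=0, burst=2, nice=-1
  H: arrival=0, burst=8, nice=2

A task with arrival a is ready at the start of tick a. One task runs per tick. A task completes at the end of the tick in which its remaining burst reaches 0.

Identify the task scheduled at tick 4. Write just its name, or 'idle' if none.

running at tick 4 = C

t=0: ready={C,D,H} → run D
t=1: ready={C,D,H} → run D
t=2: ready={C,H} → run C
t=3: ready={C,H} → run C
t=4: ready={C,H} → run C
t=5: ready={C,H} → run C
t=6: ready={C,H} → run C
t=7: ready={C,H} → run C
t=8: ready={C,H} → run C
t=9: ready={C,H} → run C
t=10: ready={H} → run H
t=11: ready={H} → run H
t=12: ready={H} → run H
t=13: ready={H} → run H
t=14: ready={H} → run H
t=15: ready={H} → run H
t=16: ready={H} → run H
t=17: ready={H} → run H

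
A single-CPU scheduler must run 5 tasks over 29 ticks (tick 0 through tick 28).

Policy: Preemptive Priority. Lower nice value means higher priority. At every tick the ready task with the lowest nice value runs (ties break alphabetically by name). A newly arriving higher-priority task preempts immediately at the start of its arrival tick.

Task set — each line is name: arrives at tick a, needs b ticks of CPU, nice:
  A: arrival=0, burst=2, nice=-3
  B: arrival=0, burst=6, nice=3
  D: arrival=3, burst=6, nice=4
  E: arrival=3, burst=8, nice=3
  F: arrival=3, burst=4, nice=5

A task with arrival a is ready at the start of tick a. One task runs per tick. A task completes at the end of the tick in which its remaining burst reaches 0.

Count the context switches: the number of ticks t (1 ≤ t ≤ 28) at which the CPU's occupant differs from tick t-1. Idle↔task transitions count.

context switches = 5

t=0: ready={A,B} → run A
t=1: ready={A,B} → run A
t=2: ready={B} → run B
t=3: ready={B,D,E,F} → run B
t=4: ready={B,D,E,F} → run B
t=5: ready={B,D,E,F} → run B
t=6: ready={B,D,E,F} → run B
t=7: ready={B,D,E,F} → run B
t=8: ready={D,E,F} → run E
t=9: ready={D,E,F} → run E
t=10: ready={D,E,F} → run E
t=11: ready={D,E,F} → run E
t=12: ready={D,E,F} → run E
t=13: ready={D,E,F} → run E
t=14: ready={D,E,F} → run E
t=15: ready={D,E,F} → run E
t=16: ready={D,F} → run D
t=17: ready={D,F} → run D
t=18: ready={D,F} → run D
t=19: ready={D,F} → run D
t=20: ready={D,F} → run D
t=21: ready={D,F} → run D
t=22: ready={F} → run F
t=23: ready={F} → run F
t=24: ready={F} → run F
t=25: ready={F} → run F
t=26: (idle)
t=27: (idle)
t=28: (idle)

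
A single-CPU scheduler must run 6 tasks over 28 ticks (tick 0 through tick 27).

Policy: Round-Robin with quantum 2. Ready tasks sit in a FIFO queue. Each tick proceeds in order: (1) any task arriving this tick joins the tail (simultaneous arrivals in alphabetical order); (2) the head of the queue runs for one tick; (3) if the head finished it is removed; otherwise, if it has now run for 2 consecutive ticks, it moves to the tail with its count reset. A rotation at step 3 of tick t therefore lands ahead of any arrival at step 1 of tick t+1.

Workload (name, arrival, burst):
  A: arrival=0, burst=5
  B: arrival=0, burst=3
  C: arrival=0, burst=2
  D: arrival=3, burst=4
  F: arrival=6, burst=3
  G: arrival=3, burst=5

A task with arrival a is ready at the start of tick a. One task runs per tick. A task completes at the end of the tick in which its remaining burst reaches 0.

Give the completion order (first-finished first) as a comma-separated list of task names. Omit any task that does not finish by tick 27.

completion order = C, B, A, D, F, G

t=0: queue=[A,B,C] q_used=0 → run A
t=1: queue=[A,B,C] q_used=1 → run A
t=2: queue=[B,C,A] q_used=0 → run B
t=3: queue=[B,C,A,D,G] q_used=1 → run B
t=4: queue=[C,A,D,G,B] q_used=0 → run C
t=5: queue=[C,A,D,G,B] q_used=1 → run C
t=6: queue=[A,D,G,B,F] q_used=0 → run A
t=7: queue=[A,D,G,B,F] q_used=1 → run A
t=8: queue=[D,G,B,F,A] q_used=0 → run D
t=9: queue=[D,G,B,F,A] q_used=1 → run D
t=10: queue=[G,B,F,A,D] q_used=0 → run G
t=11: queue=[G,B,F,A,D] q_used=1 → run G
t=12: queue=[B,F,A,D,G] q_used=0 → run B
t=13: queue=[F,A,D,G] q_used=0 → run F
t=14: queue=[F,A,D,G] q_used=1 → run F
t=15: queue=[A,D,G,F] q_used=0 → run A
t=16: queue=[D,G,F] q_used=0 → run D
t=17: queue=[D,G,F] q_used=1 → run D
t=18: queue=[G,F] q_used=0 → run G
t=19: queue=[G,F] q_used=1 → run G
t=20: queue=[F,G] q_used=0 → run F
t=21: queue=[G] q_used=0 → run G
t=22: (idle)
t=23: (idle)
t=24: (idle)
t=25: (idle)
t=26: (idle)
t=27: (idle)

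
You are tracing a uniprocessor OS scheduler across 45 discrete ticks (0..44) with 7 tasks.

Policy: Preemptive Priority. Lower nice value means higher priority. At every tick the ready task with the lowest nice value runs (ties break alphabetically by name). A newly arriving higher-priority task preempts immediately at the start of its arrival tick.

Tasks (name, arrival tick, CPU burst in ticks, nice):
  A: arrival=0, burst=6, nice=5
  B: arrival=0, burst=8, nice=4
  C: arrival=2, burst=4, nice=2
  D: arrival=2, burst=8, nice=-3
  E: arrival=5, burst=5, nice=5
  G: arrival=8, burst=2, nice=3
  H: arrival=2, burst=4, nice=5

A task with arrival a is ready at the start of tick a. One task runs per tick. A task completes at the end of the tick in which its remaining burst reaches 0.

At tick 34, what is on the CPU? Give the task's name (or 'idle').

t=0: ready={A,B} → run B
t=1: ready={A,B} → run B
t=2: ready={A,B,C,D,H} → run D
t=3: ready={A,B,C,D,H} → run D
t=4: ready={A,B,C,D,H} → run D
t=5: ready={A,B,C,D,E,H} → run D
t=6: ready={A,B,C,D,E,H} → run D
t=7: ready={A,B,C,D,E,H} → run D
t=8: ready={A,B,C,D,E,G,H} → run D
t=9: ready={A,B,C,D,E,G,H} → run D
t=10: ready={A,B,C,E,G,H} → run C
t=11: ready={A,B,C,E,G,H} → run C
t=12: ready={A,B,C,E,G,H} → run C
t=13: ready={A,B,C,E,G,H} → run C
t=14: ready={A,B,E,G,H} → run G
t=15: ready={A,B,E,G,H} → run G
t=16: ready={A,B,E,H} → run B
t=17: ready={A,B,E,H} → run B
t=18: ready={A,B,E,H} → run B
t=19: ready={A,B,E,H} → run B
t=20: ready={A,B,E,H} → run B
t=21: ready={A,B,E,H} → run B
t=22: ready={A,E,H} → run A
t=23: ready={A,E,H} → run A
t=24: ready={A,E,H} → run A
t=25: ready={A,E,H} → run A
t=26: ready={A,E,H} → run A
t=27: ready={A,E,H} → run A
t=28: ready={E,H} → run E
t=29: ready={E,H} → run E
t=30: ready={E,H} → run E
t=31: ready={E,H} → run E
t=32: ready={E,H} → run E
t=33: ready={H} → run H
t=34: ready={H} → run H
t=35: ready={H} → run H
t=36: ready={H} → run H
t=37: (idle)
t=38: (idle)
t=39: (idle)
t=40: (idle)
t=41: (idle)
t=42: (idle)
t=43: (idle)
t=44: (idle)

running at tick 34 = H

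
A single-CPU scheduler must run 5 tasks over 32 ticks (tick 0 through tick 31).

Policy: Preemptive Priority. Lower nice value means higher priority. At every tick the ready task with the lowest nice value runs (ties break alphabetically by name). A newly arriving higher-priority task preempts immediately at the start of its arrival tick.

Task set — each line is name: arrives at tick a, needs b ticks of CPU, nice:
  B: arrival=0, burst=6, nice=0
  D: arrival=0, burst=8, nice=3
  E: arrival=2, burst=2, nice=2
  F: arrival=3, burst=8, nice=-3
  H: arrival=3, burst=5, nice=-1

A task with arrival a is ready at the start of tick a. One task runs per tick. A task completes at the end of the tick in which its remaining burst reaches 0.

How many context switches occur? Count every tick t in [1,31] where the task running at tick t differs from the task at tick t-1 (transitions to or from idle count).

context switches = 6

t=0: ready={B,D} → run B
t=1: ready={B,D} → run B
t=2: ready={B,D,E} → run B
t=3: ready={B,D,E,F,H} → run F
t=4: ready={B,D,E,F,H} → run F
t=5: ready={B,D,E,F,H} → run F
t=6: ready={B,D,E,F,H} → run F
t=7: ready={B,D,E,F,H} → run F
t=8: ready={B,D,E,F,H} → run F
t=9: ready={B,D,E,F,H} → run F
t=10: ready={B,D,E,F,H} → run F
t=11: ready={B,D,E,H} → run H
t=12: ready={B,D,E,H} → run H
t=13: ready={B,D,E,H} → run H
t=14: ready={B,D,E,H} → run H
t=15: ready={B,D,E,H} → run H
t=16: ready={B,D,E} → run B
t=17: ready={B,D,E} → run B
t=18: ready={B,D,E} → run B
t=19: ready={D,E} → run E
t=20: ready={D,E} → run E
t=21: ready={D} → run D
t=22: ready={D} → run D
t=23: ready={D} → run D
t=24: ready={D} → run D
t=25: ready={D} → run D
t=26: ready={D} → run D
t=27: ready={D} → run D
t=28: ready={D} → run D
t=29: (idle)
t=30: (idle)
t=31: (idle)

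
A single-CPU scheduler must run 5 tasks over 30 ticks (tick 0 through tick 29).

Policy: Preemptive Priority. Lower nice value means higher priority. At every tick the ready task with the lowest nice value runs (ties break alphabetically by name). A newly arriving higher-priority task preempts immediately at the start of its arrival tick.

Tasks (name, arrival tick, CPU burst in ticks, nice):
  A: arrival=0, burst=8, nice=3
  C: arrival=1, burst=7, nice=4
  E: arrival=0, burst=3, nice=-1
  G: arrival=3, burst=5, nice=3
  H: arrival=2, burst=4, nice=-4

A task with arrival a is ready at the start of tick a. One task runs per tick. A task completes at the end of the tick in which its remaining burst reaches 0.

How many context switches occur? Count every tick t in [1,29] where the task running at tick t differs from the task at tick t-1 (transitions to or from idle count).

context switches = 6

t=0: ready={A,E} → run E
t=1: ready={A,C,E} → run E
t=2: ready={A,C,E,H} → run H
t=3: ready={A,C,E,G,H} → run H
t=4: ready={A,C,E,G,H} → run H
t=5: ready={A,C,E,G,H} → run H
t=6: ready={A,C,E,G} → run E
t=7: ready={A,C,G} → run A
t=8: ready={A,C,G} → run A
t=9: ready={A,C,G} → run A
t=10: ready={A,C,G} → run A
t=11: ready={A,C,G} → run A
t=12: ready={A,C,G} → run A
t=13: ready={A,C,G} → run A
t=14: ready={A,C,G} → run A
t=15: ready={C,G} → run G
t=16: ready={C,G} → run G
t=17: ready={C,G} → run G
t=18: ready={C,G} → run G
t=19: ready={C,G} → run G
t=20: ready={C} → run C
t=21: ready={C} → run C
t=22: ready={C} → run C
t=23: ready={C} → run C
t=24: ready={C} → run C
t=25: ready={C} → run C
t=26: ready={C} → run C
t=27: (idle)
t=28: (idle)
t=29: (idle)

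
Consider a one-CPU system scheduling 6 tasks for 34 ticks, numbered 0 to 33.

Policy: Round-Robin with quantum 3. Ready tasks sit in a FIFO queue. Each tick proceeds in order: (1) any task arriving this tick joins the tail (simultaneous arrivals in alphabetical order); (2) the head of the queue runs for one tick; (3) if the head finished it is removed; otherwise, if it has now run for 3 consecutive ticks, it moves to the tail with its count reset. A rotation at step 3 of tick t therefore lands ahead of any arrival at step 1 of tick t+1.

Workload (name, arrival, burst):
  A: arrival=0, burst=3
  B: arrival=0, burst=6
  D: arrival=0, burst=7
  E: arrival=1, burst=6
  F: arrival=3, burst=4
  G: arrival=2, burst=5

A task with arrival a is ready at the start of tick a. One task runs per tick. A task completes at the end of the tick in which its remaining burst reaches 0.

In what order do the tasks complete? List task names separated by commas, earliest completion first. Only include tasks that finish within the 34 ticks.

completion order = A, B, E, G, F, D

t=0: queue=[A,B,D] q_used=0 → run A
t=1: queue=[A,B,D,E] q_used=1 → run A
t=2: queue=[A,B,D,E,G] q_used=2 → run A
t=3: queue=[B,D,E,G,F] q_used=0 → run B
t=4: queue=[B,D,E,G,F] q_used=1 → run B
t=5: queue=[B,D,E,G,F] q_used=2 → run B
t=6: queue=[D,E,G,F,B] q_used=0 → run D
t=7: queue=[D,E,G,F,B] q_used=1 → run D
t=8: queue=[D,E,G,F,B] q_used=2 → run D
t=9: queue=[E,G,F,B,D] q_used=0 → run E
t=10: queue=[E,G,F,B,D] q_used=1 → run E
t=11: queue=[E,G,F,B,D] q_used=2 → run E
t=12: queue=[G,F,B,D,E] q_used=0 → run G
t=13: queue=[G,F,B,D,E] q_used=1 → run G
t=14: queue=[G,F,B,D,E] q_used=2 → run G
t=15: queue=[F,B,D,E,G] q_used=0 → run F
t=16: queue=[F,B,D,E,G] q_used=1 → run F
t=17: queue=[F,B,D,E,G] q_used=2 → run F
t=18: queue=[B,D,E,G,F] q_used=0 → run B
t=19: queue=[B,D,E,G,F] q_used=1 → run B
t=20: queue=[B,D,E,G,F] q_used=2 → run B
t=21: queue=[D,E,G,F] q_used=0 → run D
t=22: queue=[D,E,G,F] q_used=1 → run D
t=23: queue=[D,E,G,F] q_used=2 → run D
t=24: queue=[E,G,F,D] q_used=0 → run E
t=25: queue=[E,G,F,D] q_used=1 → run E
t=26: queue=[E,G,F,D] q_used=2 → run E
t=27: queue=[G,F,D] q_used=0 → run G
t=28: queue=[G,F,D] q_used=1 → run G
t=29: queue=[F,D] q_used=0 → run F
t=30: queue=[D] q_used=0 → run D
t=31: (idle)
t=32: (idle)
t=33: (idle)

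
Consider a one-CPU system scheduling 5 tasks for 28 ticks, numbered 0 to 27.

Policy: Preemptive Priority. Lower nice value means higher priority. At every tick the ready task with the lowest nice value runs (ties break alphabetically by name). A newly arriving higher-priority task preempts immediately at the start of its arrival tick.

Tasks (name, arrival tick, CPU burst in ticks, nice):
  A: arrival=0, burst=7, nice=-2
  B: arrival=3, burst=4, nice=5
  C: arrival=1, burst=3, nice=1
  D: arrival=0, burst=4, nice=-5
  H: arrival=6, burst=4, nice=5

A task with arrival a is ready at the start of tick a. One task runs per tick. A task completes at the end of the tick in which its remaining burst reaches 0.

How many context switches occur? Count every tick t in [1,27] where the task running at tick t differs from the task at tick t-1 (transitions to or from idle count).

context switches = 5

t=0: ready={A,D} → run D
t=1: ready={A,C,D} → run D
t=2: ready={A,C,D} → run D
t=3: ready={A,B,C,D} → run D
t=4: ready={A,B,C} → run A
t=5: ready={A,B,C} → run A
t=6: ready={A,B,C,H} → run A
t=7: ready={A,B,C,H} → run A
t=8: ready={A,B,C,H} → run A
t=9: ready={A,B,C,H} → run A
t=10: ready={A,B,C,H} → run A
t=11: ready={B,C,H} → run C
t=12: ready={B,C,H} → run C
t=13: ready={B,C,H} → run C
t=14: ready={B,H} → run B
t=15: ready={B,H} → run B
t=16: ready={B,H} → run B
t=17: ready={B,H} → run B
t=18: ready={H} → run H
t=19: ready={H} → run H
t=20: ready={H} → run H
t=21: ready={H} → run H
t=22: (idle)
t=23: (idle)
t=24: (idle)
t=25: (idle)
t=26: (idle)
t=27: (idle)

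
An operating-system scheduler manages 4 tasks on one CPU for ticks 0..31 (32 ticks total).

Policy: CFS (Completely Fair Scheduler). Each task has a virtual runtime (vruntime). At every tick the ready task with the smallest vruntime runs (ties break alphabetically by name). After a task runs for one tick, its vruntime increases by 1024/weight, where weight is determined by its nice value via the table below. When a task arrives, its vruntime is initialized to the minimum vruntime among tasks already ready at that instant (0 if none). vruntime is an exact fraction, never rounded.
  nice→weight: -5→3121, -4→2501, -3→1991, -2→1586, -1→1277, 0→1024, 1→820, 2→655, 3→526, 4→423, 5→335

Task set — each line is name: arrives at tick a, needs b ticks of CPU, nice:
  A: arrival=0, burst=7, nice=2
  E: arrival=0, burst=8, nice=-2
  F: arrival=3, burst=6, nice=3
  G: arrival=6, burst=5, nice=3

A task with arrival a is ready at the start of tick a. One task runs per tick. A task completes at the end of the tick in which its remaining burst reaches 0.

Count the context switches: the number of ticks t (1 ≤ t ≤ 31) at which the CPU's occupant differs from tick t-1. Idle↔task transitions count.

t=0: vr[A=0 E=0] → run A
t=1: vr[A=1024/655 E=0] → run E
t=2: vr[A=1024/655 E=512/793] → run E
t=3: vr[A=1024/655 E=1024/793 F=1024/793] → run E
t=4: vr[A=1024/655 E=1536/793 F=1024/793] → run F
t=5: vr[A=1024/655 E=1536/793 F=675328/208559] → run A
t=6: vr[A=2048/655 E=1536/793 F=675328/208559 G=1536/793] → run E
t=7: vr[A=2048/655 E=2048/793 F=675328/208559 G=1536/793] → run G
t=8: vr[A=2048/655 E=2048/793 F=675328/208559 G=809984/208559] → run E
t=9: vr[A=2048/655 E=2560/793 F=675328/208559 G=809984/208559] → run A
t=10: vr[A=3072/655 E=2560/793 F=675328/208559 G=809984/208559] → run E
t=11: vr[A=3072/655 E=3072/793 F=675328/208559 G=809984/208559] → run F
t=12: vr[A=3072/655 E=3072/793 F=1081344/208559 G=809984/208559] → run E
t=13: vr[A=3072/655 E=3584/793 F=1081344/208559 G=809984/208559] → run G
t=14: vr[A=3072/655 E=3584/793 F=1081344/208559 G=1216000/208559] → run E
t=15: vr[A=3072/655 F=1081344/208559 G=1216000/208559] → run A
t=16: vr[A=4096/655 F=1081344/208559 G=1216000/208559] → run F
t=17: vr[A=4096/655 F=1487360/208559 G=1216000/208559] → run G
t=18: vr[A=4096/655 F=1487360/208559 G=1622016/208559] → run A
t=19: vr[A=1024/131 F=1487360/208559 G=1622016/208559] → run F
t=20: vr[A=1024/131 F=1893376/208559 G=1622016/208559] → run G
t=21: vr[A=1024/131 F=1893376/208559 G=2028032/208559] → run A
t=22: vr[A=6144/655 F=1893376/208559 G=2028032/208559] → run F
t=23: vr[A=6144/655 F=2299392/208559 G=2028032/208559] → run A
t=24: vr[F=2299392/208559 G=2028032/208559] → run G
t=25: vr[F=2299392/208559] → run F
t=26: (idle)
t=27: (idle)
t=28: (idle)
t=29: (idle)
t=30: (idle)
t=31: (idle)

context switches = 24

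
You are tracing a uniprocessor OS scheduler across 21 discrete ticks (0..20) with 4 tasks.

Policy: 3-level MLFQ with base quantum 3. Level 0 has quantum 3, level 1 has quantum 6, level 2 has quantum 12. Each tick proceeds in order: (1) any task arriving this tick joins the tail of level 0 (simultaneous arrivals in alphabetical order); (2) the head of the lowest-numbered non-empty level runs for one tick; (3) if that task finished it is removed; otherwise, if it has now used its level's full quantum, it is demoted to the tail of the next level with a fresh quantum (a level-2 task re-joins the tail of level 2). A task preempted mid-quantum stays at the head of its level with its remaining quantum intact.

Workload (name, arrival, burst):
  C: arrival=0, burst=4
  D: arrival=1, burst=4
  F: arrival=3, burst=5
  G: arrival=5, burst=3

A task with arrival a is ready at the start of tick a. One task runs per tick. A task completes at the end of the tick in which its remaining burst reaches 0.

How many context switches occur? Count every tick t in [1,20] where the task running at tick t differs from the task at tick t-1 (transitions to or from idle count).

context switches = 7

t=0: L0/L1/L2 = C/-/- → run C
t=1: L0/L1/L2 = CD/-/- → run C
t=2: L0/L1/L2 = CD/-/- → run C
t=3: L0/L1/L2 = DF/C/- → run D
t=4: L0/L1/L2 = DF/C/- → run D
t=5: L0/L1/L2 = DFG/C/- → run D
t=6: L0/L1/L2 = FG/CD/- → run F
t=7: L0/L1/L2 = FG/CD/- → run F
t=8: L0/L1/L2 = FG/CD/- → run F
t=9: L0/L1/L2 = G/CDF/- → run G
t=10: L0/L1/L2 = G/CDF/- → run G
t=11: L0/L1/L2 = G/CDF/- → run G
t=12: L0/L1/L2 = -/CDF/- → run C
t=13: L0/L1/L2 = -/DF/- → run D
t=14: L0/L1/L2 = -/F/- → run F
t=15: L0/L1/L2 = -/F/- → run F
t=16: (idle)
t=17: (idle)
t=18: (idle)
t=19: (idle)
t=20: (idle)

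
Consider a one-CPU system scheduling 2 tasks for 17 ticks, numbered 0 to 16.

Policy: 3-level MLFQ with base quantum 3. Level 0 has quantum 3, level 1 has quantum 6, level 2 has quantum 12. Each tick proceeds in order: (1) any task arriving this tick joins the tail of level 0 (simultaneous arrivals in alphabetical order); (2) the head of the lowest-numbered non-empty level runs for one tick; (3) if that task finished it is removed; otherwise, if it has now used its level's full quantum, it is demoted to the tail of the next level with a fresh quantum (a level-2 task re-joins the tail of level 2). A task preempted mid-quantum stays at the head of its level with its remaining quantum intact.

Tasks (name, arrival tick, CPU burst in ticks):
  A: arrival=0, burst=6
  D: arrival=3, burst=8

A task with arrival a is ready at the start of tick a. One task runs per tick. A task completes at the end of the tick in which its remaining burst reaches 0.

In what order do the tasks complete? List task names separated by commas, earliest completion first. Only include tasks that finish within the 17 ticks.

completion order = A, D

t=0: L0/L1/L2 = A/-/- → run A
t=1: L0/L1/L2 = A/-/- → run A
t=2: L0/L1/L2 = A/-/- → run A
t=3: L0/L1/L2 = D/A/- → run D
t=4: L0/L1/L2 = D/A/- → run D
t=5: L0/L1/L2 = D/A/- → run D
t=6: L0/L1/L2 = -/AD/- → run A
t=7: L0/L1/L2 = -/AD/- → run A
t=8: L0/L1/L2 = -/AD/- → run A
t=9: L0/L1/L2 = -/D/- → run D
t=10: L0/L1/L2 = -/D/- → run D
t=11: L0/L1/L2 = -/D/- → run D
t=12: L0/L1/L2 = -/D/- → run D
t=13: L0/L1/L2 = -/D/- → run D
t=14: (idle)
t=15: (idle)
t=16: (idle)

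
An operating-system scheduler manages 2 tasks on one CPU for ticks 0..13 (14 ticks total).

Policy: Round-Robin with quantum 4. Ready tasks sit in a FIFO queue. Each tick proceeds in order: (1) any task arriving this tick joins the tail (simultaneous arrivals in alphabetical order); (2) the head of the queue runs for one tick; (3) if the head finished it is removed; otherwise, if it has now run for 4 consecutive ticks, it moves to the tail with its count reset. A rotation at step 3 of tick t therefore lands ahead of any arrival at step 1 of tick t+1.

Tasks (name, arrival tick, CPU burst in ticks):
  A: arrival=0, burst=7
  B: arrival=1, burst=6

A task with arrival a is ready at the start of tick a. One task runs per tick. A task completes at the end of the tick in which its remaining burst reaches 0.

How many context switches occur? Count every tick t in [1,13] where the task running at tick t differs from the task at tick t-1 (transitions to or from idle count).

context switches = 4

t=0: queue=[A] q_used=0 → run A
t=1: queue=[A,B] q_used=1 → run A
t=2: queue=[A,B] q_used=2 → run A
t=3: queue=[A,B] q_used=3 → run A
t=4: queue=[B,A] q_used=0 → run B
t=5: queue=[B,A] q_used=1 → run B
t=6: queue=[B,A] q_used=2 → run B
t=7: queue=[B,A] q_used=3 → run B
t=8: queue=[A,B] q_used=0 → run A
t=9: queue=[A,B] q_used=1 → run A
t=10: queue=[A,B] q_used=2 → run A
t=11: queue=[B] q_used=0 → run B
t=12: queue=[B] q_used=1 → run B
t=13: (idle)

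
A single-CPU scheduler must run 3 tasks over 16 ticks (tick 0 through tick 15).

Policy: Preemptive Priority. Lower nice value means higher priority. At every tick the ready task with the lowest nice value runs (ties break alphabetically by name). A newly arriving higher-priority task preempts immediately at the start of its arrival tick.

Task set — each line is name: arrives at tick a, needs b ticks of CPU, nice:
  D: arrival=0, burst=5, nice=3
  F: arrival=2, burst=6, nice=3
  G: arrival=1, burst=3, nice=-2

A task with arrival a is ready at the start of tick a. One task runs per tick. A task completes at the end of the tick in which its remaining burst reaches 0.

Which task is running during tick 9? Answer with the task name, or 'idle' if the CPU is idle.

t=0: ready={D} → run D
t=1: ready={D,G} → run G
t=2: ready={D,F,G} → run G
t=3: ready={D,F,G} → run G
t=4: ready={D,F} → run D
t=5: ready={D,F} → run D
t=6: ready={D,F} → run D
t=7: ready={D,F} → run D
t=8: ready={F} → run F
t=9: ready={F} → run F
t=10: ready={F} → run F
t=11: ready={F} → run F
t=12: ready={F} → run F
t=13: ready={F} → run F
t=14: (idle)
t=15: (idle)

running at tick 9 = F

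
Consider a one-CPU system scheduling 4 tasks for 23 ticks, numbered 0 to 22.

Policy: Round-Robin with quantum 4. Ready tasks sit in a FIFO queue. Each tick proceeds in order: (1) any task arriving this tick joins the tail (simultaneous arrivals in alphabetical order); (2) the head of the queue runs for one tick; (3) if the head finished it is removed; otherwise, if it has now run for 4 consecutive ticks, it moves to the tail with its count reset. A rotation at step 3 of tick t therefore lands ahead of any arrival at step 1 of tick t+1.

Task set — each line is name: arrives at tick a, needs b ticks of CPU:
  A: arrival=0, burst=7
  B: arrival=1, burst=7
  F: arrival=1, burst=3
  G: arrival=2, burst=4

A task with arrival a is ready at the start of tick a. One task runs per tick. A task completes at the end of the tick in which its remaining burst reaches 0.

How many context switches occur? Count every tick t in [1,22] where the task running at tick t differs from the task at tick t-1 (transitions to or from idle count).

t=0: queue=[A] q_used=0 → run A
t=1: queue=[A,B,F] q_used=1 → run A
t=2: queue=[A,B,F,G] q_used=2 → run A
t=3: queue=[A,B,F,G] q_used=3 → run A
t=4: queue=[B,F,G,A] q_used=0 → run B
t=5: queue=[B,F,G,A] q_used=1 → run B
t=6: queue=[B,F,G,A] q_used=2 → run B
t=7: queue=[B,F,G,A] q_used=3 → run B
t=8: queue=[F,G,A,B] q_used=0 → run F
t=9: queue=[F,G,A,B] q_used=1 → run F
t=10: queue=[F,G,A,B] q_used=2 → run F
t=11: queue=[G,A,B] q_used=0 → run G
t=12: queue=[G,A,B] q_used=1 → run G
t=13: queue=[G,A,B] q_used=2 → run G
t=14: queue=[G,A,B] q_used=3 → run G
t=15: queue=[A,B] q_used=0 → run A
t=16: queue=[A,B] q_used=1 → run A
t=17: queue=[A,B] q_used=2 → run A
t=18: queue=[B] q_used=0 → run B
t=19: queue=[B] q_used=1 → run B
t=20: queue=[B] q_used=2 → run B
t=21: (idle)
t=22: (idle)

context switches = 6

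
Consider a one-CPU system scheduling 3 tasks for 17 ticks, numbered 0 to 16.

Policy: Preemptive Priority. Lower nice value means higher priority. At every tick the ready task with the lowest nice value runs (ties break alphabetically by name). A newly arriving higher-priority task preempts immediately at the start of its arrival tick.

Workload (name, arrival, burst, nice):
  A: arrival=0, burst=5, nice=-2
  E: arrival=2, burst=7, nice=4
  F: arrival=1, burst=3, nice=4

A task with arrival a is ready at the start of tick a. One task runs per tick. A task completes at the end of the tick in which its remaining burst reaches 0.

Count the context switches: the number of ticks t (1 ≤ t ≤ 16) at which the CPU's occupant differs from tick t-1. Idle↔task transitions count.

t=0: ready={A} → run A
t=1: ready={A,F} → run A
t=2: ready={A,E,F} → run A
t=3: ready={A,E,F} → run A
t=4: ready={A,E,F} → run A
t=5: ready={E,F} → run E
t=6: ready={E,F} → run E
t=7: ready={E,F} → run E
t=8: ready={E,F} → run E
t=9: ready={E,F} → run E
t=10: ready={E,F} → run E
t=11: ready={E,F} → run E
t=12: ready={F} → run F
t=13: ready={F} → run F
t=14: ready={F} → run F
t=15: (idle)
t=16: (idle)

context switches = 3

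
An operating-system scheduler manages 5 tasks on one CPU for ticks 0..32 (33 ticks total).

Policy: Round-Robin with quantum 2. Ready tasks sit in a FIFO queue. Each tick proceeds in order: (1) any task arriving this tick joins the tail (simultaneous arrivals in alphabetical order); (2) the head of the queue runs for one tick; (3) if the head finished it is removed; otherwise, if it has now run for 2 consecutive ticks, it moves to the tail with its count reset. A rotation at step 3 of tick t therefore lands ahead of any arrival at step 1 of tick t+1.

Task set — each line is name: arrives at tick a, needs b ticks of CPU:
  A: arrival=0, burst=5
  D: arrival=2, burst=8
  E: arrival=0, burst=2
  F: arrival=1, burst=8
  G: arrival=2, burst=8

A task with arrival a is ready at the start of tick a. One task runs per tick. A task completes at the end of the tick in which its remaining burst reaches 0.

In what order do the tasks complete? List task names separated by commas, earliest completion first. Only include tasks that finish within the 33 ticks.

completion order = E, A, F, D, G

t=0: queue=[A,E] q_used=0 → run A
t=1: queue=[A,E,F] q_used=1 → run A
t=2: queue=[E,F,A,D,G] q_used=0 → run E
t=3: queue=[E,F,A,D,G] q_used=1 → run E
t=4: queue=[F,A,D,G] q_used=0 → run F
t=5: queue=[F,A,D,G] q_used=1 → run F
t=6: queue=[A,D,G,F] q_used=0 → run A
t=7: queue=[A,D,G,F] q_used=1 → run A
t=8: queue=[D,G,F,A] q_used=0 → run D
t=9: queue=[D,G,F,A] q_used=1 → run D
t=10: queue=[G,F,A,D] q_used=0 → run G
t=11: queue=[G,F,A,D] q_used=1 → run G
t=12: queue=[F,A,D,G] q_used=0 → run F
t=13: queue=[F,A,D,G] q_used=1 → run F
t=14: queue=[A,D,G,F] q_used=0 → run A
t=15: queue=[D,G,F] q_used=0 → run D
t=16: queue=[D,G,F] q_used=1 → run D
t=17: queue=[G,F,D] q_used=0 → run G
t=18: queue=[G,F,D] q_used=1 → run G
t=19: queue=[F,D,G] q_used=0 → run F
t=20: queue=[F,D,G] q_used=1 → run F
t=21: queue=[D,G,F] q_used=0 → run D
t=22: queue=[D,G,F] q_used=1 → run D
t=23: queue=[G,F,D] q_used=0 → run G
t=24: queue=[G,F,D] q_used=1 → run G
t=25: queue=[F,D,G] q_used=0 → run F
t=26: queue=[F,D,G] q_used=1 → run F
t=27: queue=[D,G] q_used=0 → run D
t=28: queue=[D,G] q_used=1 → run D
t=29: queue=[G] q_used=0 → run G
t=30: queue=[G] q_used=1 → run G
t=31: (idle)
t=32: (idle)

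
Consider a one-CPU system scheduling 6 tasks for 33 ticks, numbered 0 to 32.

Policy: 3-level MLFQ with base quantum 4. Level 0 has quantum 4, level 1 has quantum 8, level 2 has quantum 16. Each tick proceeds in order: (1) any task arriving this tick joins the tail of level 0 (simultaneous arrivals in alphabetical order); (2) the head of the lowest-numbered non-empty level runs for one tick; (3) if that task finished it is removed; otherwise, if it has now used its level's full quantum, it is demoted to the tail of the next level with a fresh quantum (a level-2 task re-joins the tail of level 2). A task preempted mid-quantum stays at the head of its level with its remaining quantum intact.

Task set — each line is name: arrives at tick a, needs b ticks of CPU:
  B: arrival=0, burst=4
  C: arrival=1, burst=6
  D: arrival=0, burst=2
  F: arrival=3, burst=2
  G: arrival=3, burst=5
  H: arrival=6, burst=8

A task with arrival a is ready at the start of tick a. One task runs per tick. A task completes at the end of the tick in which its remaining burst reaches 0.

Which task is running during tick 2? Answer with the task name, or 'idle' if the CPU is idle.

running at tick 2 = B

t=0: L0/L1/L2 = BD/-/- → run B
t=1: L0/L1/L2 = BDC/-/- → run B
t=2: L0/L1/L2 = BDC/-/- → run B
t=3: L0/L1/L2 = BDCFG/-/- → run B
t=4: L0/L1/L2 = DCFG/-/- → run D
t=5: L0/L1/L2 = DCFG/-/- → run D
t=6: L0/L1/L2 = CFGH/-/- → run C
t=7: L0/L1/L2 = CFGH/-/- → run C
t=8: L0/L1/L2 = CFGH/-/- → run C
t=9: L0/L1/L2 = CFGH/-/- → run C
t=10: L0/L1/L2 = FGH/C/- → run F
t=11: L0/L1/L2 = FGH/C/- → run F
t=12: L0/L1/L2 = GH/C/- → run G
t=13: L0/L1/L2 = GH/C/- → run G
t=14: L0/L1/L2 = GH/C/- → run G
t=15: L0/L1/L2 = GH/C/- → run G
t=16: L0/L1/L2 = H/CG/- → run H
t=17: L0/L1/L2 = H/CG/- → run H
t=18: L0/L1/L2 = H/CG/- → run H
t=19: L0/L1/L2 = H/CG/- → run H
t=20: L0/L1/L2 = -/CGH/- → run C
t=21: L0/L1/L2 = -/CGH/- → run C
t=22: L0/L1/L2 = -/GH/- → run G
t=23: L0/L1/L2 = -/H/- → run H
t=24: L0/L1/L2 = -/H/- → run H
t=25: L0/L1/L2 = -/H/- → run H
t=26: L0/L1/L2 = -/H/- → run H
t=27: (idle)
t=28: (idle)
t=29: (idle)
t=30: (idle)
t=31: (idle)
t=32: (idle)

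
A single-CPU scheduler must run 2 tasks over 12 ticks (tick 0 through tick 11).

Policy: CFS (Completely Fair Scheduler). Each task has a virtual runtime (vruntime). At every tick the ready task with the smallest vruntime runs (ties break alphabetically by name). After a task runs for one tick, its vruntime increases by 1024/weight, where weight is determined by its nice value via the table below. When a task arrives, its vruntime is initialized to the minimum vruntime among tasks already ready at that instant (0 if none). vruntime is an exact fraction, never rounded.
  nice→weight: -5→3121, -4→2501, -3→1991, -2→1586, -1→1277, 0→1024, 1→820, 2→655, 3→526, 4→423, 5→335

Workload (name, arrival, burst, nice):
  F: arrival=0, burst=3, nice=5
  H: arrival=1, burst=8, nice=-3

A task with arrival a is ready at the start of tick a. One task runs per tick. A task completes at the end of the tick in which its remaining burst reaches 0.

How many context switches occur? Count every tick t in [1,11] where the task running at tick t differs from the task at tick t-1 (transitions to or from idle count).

t=0: vr[F=0] → run F
t=1: vr[F=1024/335 H=1024/335] → run F
t=2: vr[F=2048/335 H=1024/335] → run H
t=3: vr[F=2048/335 H=2381824/666985] → run H
t=4: vr[F=2048/335 H=2724864/666985] → run H
t=5: vr[F=2048/335 H=3067904/666985] → run H
t=6: vr[F=2048/335 H=3410944/666985] → run H
t=7: vr[F=2048/335 H=3753984/666985] → run H
t=8: vr[F=2048/335 H=4097024/666985] → run F
t=9: vr[H=4097024/666985] → run H
t=10: vr[H=4440064/666985] → run H
t=11: (idle)

context switches = 4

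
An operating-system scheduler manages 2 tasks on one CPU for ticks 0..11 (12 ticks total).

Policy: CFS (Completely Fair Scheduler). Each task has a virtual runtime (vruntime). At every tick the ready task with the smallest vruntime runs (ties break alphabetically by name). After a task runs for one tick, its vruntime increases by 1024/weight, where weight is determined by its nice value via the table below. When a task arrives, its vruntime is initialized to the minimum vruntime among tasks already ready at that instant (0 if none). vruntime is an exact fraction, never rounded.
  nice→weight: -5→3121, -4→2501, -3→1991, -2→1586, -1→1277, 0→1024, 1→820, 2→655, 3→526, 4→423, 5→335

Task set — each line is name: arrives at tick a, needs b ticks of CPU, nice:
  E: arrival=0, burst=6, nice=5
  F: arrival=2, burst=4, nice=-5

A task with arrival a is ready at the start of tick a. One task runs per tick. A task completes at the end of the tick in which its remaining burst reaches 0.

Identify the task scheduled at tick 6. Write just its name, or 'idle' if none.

t=0: vr[E=0] → run E
t=1: vr[E=1024/335] → run E
t=2: vr[E=2048/335 F=2048/335] → run E
t=3: vr[E=3072/335 F=2048/335] → run F
t=4: vr[E=3072/335 F=6734848/1045535] → run F
t=5: vr[E=3072/335 F=7077888/1045535] → run F
t=6: vr[E=3072/335 F=7420928/1045535] → run F
t=7: vr[E=3072/335] → run E
t=8: vr[E=4096/335] → run E
t=9: vr[E=1024/67] → run E
t=10: (idle)
t=11: (idle)

running at tick 6 = F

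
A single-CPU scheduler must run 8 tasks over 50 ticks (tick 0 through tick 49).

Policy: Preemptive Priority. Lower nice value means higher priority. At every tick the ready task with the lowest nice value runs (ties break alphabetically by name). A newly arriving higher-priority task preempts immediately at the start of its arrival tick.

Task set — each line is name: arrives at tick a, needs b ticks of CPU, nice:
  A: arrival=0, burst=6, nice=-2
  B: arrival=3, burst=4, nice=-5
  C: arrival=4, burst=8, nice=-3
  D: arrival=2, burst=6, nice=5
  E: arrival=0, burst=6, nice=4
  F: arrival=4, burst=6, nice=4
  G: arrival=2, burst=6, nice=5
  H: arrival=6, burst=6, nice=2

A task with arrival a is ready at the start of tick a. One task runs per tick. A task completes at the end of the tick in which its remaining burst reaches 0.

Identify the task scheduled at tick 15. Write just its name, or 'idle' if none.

t=0: ready={A,E} → run A
t=1: ready={A,E} → run A
t=2: ready={A,D,E,G} → run A
t=3: ready={A,B,D,E,G} → run B
t=4: ready={A,B,C,D,E,F,G} → run B
t=5: ready={A,B,C,D,E,F,G} → run B
t=6: ready={A,B,C,D,E,F,G,H} → run B
t=7: ready={A,C,D,E,F,G,H} → run C
t=8: ready={A,C,D,E,F,G,H} → run C
t=9: ready={A,C,D,E,F,G,H} → run C
t=10: ready={A,C,D,E,F,G,H} → run C
t=11: ready={A,C,D,E,F,G,H} → run C
t=12: ready={A,C,D,E,F,G,H} → run C
t=13: ready={A,C,D,E,F,G,H} → run C
t=14: ready={A,C,D,E,F,G,H} → run C
t=15: ready={A,D,E,F,G,H} → run A
t=16: ready={A,D,E,F,G,H} → run A
t=17: ready={A,D,E,F,G,H} → run A
t=18: ready={D,E,F,G,H} → run H
t=19: ready={D,E,F,G,H} → run H
t=20: ready={D,E,F,G,H} → run H
t=21: ready={D,E,F,G,H} → run H
t=22: ready={D,E,F,G,H} → run H
t=23: ready={D,E,F,G,H} → run H
t=24: ready={D,E,F,G} → run E
t=25: ready={D,E,F,G} → run E
t=26: ready={D,E,F,G} → run E
t=27: ready={D,E,F,G} → run E
t=28: ready={D,E,F,G} → run E
t=29: ready={D,E,F,G} → run E
t=30: ready={D,F,G} → run F
t=31: ready={D,F,G} → run F
t=32: ready={D,F,G} → run F
t=33: ready={D,F,G} → run F
t=34: ready={D,F,G} → run F
t=35: ready={D,F,G} → run F
t=36: ready={D,G} → run D
t=37: ready={D,G} → run D
t=38: ready={D,G} → run D
t=39: ready={D,G} → run D
t=40: ready={D,G} → run D
t=41: ready={D,G} → run D
t=42: ready={G} → run G
t=43: ready={G} → run G
t=44: ready={G} → run G
t=45: ready={G} → run G
t=46: ready={G} → run G
t=47: ready={G} → run G
t=48: (idle)
t=49: (idle)

running at tick 15 = A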